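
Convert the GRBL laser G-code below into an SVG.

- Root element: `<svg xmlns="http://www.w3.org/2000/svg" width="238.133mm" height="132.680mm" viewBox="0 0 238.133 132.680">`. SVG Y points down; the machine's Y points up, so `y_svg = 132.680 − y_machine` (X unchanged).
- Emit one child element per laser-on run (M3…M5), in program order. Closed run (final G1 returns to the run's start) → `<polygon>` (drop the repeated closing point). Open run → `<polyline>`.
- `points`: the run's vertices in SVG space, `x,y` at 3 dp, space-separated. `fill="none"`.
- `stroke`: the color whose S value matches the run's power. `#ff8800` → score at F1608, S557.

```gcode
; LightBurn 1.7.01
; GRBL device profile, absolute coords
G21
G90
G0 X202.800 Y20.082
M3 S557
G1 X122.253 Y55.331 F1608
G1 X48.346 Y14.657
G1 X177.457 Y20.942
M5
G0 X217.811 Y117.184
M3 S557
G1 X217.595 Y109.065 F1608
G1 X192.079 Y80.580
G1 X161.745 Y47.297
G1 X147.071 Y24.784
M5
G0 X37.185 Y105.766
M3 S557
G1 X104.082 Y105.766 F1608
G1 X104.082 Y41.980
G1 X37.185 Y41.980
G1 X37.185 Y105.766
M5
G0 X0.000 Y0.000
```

y_svg = 132.680 − y_m. Every run uses S557, so all elements get stroke `#ff8800` (score).

[1] open run; points: 202.800,112.598 122.253,77.349 48.346,118.023 177.457,111.738

[2] open run; points: 217.811,15.496 217.595,23.615 192.079,52.100 161.745,85.383 147.071,107.896

[3] closed run; points: 37.185,26.914 104.082,26.914 104.082,90.700 37.185,90.700

<svg xmlns="http://www.w3.org/2000/svg" width="238.133mm" height="132.680mm" viewBox="0 0 238.133 132.680">
  <polyline points="202.800,112.598 122.253,77.349 48.346,118.023 177.457,111.738" fill="none" stroke="#ff8800"/>
  <polyline points="217.811,15.496 217.595,23.615 192.079,52.100 161.745,85.383 147.071,107.896" fill="none" stroke="#ff8800"/>
  <polygon points="37.185,26.914 104.082,26.914 104.082,90.700 37.185,90.700" fill="none" stroke="#ff8800"/>
</svg>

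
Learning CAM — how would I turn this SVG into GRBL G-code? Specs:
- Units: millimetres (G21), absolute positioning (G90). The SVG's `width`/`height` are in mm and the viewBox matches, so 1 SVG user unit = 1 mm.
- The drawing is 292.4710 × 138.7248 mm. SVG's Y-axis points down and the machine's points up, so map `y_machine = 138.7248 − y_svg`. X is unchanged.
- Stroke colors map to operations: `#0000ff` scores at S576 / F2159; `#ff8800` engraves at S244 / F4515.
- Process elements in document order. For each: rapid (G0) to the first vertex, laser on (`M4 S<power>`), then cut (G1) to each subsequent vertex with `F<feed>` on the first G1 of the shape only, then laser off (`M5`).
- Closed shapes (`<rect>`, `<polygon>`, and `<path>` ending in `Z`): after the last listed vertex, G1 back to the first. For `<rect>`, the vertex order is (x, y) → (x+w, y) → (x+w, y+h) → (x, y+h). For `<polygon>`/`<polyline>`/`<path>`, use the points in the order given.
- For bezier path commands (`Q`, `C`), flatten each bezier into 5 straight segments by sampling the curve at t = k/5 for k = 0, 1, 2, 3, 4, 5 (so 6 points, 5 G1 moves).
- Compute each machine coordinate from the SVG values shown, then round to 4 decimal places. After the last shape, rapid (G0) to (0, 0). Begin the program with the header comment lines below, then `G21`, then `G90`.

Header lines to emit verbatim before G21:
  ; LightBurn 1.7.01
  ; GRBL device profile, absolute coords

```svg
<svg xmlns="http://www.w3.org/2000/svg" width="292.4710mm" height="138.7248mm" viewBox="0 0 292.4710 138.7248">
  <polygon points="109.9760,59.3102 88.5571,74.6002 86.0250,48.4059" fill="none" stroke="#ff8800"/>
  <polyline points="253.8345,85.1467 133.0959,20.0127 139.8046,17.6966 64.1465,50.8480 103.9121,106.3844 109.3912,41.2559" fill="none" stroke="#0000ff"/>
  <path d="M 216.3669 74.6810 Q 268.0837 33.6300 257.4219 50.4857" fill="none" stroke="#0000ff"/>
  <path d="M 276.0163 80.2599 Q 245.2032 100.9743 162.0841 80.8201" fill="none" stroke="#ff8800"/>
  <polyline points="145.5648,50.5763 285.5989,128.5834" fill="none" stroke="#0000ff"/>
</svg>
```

; LightBurn 1.7.01
; GRBL device profile, absolute coords
G21
G90
G0 X109.9760 Y79.4146
M4 S244
G1 X88.5571 Y64.1246 F4515
G1 X86.0250 Y90.3189
G1 X109.9760 Y79.4146
M5
G0 X253.8345 Y53.5781
M4 S576
G1 X133.0959 Y118.7121 F2159
G1 X139.8046 Y121.0282
G1 X64.1465 Y87.8768
G1 X103.9121 Y32.3404
G1 X109.3912 Y97.4689
M5
G0 X216.3669 Y64.0438
M4 S576
G1 X234.5585 Y78.1479 F2159
G1 X247.7598 Y87.6195
G1 X255.9708 Y92.4586
G1 X259.1915 Y92.6651
G1 X257.4219 Y88.2391
M5
G0 X276.0163 Y58.4649
M4 S244
G1 X261.5988 Y51.8139 F4515
G1 X242.9969 Y48.4324
G1 X220.2104 Y48.3203
G1 X193.2395 Y51.4778
G1 X162.0841 Y57.9047
M5
G0 X145.5648 Y88.1485
M4 S576
G1 X285.5989 Y10.1414 F2159
M5
G0 X0.0000 Y0.0000

viewBox `0 0 292.4710 138.7248` with mm width/height → 1 unit = 1 mm. Flip: y_m = 138.7248 − y_svg.

**Shape 1** — `<polygon>` regular polygon, stroke `#ff8800` → engrave (S244, F4515). Machine vertices: (109.9760,79.4146) → (88.5571,64.1246) → (86.0250,90.3189) → (109.9760,79.4146). Closed: final G1 returns to the first vertex.

**Shape 2** — `<polyline>` open polyline, stroke `#0000ff` → score (S576, F2159). Machine vertices: (253.8345,53.5781) → (133.0959,118.7121) → (139.8046,121.0282) → (64.1465,87.8768) → (103.9121,32.3404) → (109.3912,97.4689). Open path.

**Shape 3** — `<path>` quadratic bezier, stroke `#0000ff` → score (S576, F2159). Control points (SVG): P0=(216.3669,74.6810), P1=(268.0837,33.6300), P2=(257.4219,50.4857); sampled at t=k/5. Machine vertices: (216.3669,64.0438) → (234.5585,78.1479) → (247.7598,87.6195) → (255.9708,92.4586) → (259.1915,92.6651) → (257.4219,88.2391). Open path.

**Shape 4** — `<path>` quadratic bezier, stroke `#ff8800` → engrave (S244, F4515). Control points (SVG): P0=(276.0163,80.2599), P1=(245.2032,100.9743), P2=(162.0841,80.8201); sampled at t=k/5. Machine vertices: (276.0163,58.4649) → (261.5988,51.8139) → (242.9969,48.4324) → (220.2104,48.3203) → (193.2395,51.4778) → (162.0841,57.9047). Open path.

**Shape 5** — `<polyline>` line segment, stroke `#0000ff` → score (S576, F2159). Machine vertices: (145.5648,88.1485) → (285.5989,10.1414). Open path.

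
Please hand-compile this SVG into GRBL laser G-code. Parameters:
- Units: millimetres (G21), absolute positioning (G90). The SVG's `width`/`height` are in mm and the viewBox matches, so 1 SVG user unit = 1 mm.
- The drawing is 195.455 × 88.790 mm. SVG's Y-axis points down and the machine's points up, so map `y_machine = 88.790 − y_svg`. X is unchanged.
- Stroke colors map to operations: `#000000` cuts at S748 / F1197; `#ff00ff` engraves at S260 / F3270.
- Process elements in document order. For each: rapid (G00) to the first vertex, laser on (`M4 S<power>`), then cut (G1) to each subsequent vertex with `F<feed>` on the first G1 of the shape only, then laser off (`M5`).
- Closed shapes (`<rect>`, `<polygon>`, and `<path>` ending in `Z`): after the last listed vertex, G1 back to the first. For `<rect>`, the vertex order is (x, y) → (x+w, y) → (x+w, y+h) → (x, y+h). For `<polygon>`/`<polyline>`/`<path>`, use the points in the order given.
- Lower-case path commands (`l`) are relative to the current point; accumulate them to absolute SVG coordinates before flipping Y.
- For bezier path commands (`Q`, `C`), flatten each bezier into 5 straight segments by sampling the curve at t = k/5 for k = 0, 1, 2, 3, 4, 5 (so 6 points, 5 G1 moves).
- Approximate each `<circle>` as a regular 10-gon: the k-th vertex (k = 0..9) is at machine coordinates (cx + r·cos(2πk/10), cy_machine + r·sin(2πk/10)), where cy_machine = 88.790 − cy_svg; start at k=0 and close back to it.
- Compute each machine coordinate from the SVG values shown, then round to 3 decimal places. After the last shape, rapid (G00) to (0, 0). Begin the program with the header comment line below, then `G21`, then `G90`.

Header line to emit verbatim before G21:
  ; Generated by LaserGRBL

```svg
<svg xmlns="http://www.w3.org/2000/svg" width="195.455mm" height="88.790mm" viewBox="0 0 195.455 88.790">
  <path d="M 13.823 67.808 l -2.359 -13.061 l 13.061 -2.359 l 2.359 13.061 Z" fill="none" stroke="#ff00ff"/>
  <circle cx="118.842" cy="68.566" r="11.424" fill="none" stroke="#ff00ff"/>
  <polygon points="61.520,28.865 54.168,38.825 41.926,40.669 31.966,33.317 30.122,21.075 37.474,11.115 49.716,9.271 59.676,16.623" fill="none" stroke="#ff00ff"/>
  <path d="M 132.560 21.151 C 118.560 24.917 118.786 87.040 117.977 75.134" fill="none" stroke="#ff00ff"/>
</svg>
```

; Generated by LaserGRBL
G21
G90
G00 X13.823 Y20.982
M4 S260
G1 X11.464 Y34.043 F3270
G1 X24.525 Y36.402
G1 X26.884 Y23.341
G1 X13.823 Y20.982
M5
G00 X130.266 Y20.224
M4 S260
G1 X128.084 Y26.939 F3270
G1 X122.372 Y31.089
G1 X115.312 Y31.089
G1 X109.600 Y26.939
G1 X107.418 Y20.224
G1 X109.600 Y13.509
G1 X115.312 Y9.359
G1 X122.372 Y9.359
G1 X128.084 Y13.509
G1 X130.266 Y20.224
M5
G00 X61.520 Y59.925
M4 S260
G1 X54.168 Y49.965 F3270
G1 X41.926 Y48.121
G1 X31.966 Y55.473
G1 X30.122 Y67.715
G1 X37.474 Y77.675
G1 X49.716 Y79.519
G1 X59.676 Y72.167
G1 X61.520 Y59.925
M5
G00 X132.560 Y67.639
M4 S260
G1 X125.745 Y59.436 F3270
G1 X121.612 Y43.581
G1 X119.428 Y26.430
G1 X118.460 Y14.337
G1 X117.977 Y13.656
M5
G00 X0.000 Y0.000

viewBox `0 0 195.455 88.790` with mm width/height → 1 unit = 1 mm. Flip: y_m = 88.790 − y_svg.

**Shape 1** — `<path>` regular polygon, stroke `#ff00ff` → engrave (S260, F3270). Machine vertices: (13.823,20.982) → (11.464,34.043) → (24.525,36.402) → (26.884,23.341) → (13.823,20.982). Closed: final G1 returns to the first vertex.

**Shape 2** — `<circle>` circle, stroke `#ff00ff` → engrave (S260, F3270). Machine vertices: (130.266,20.224) → (128.084,26.939) → (122.372,31.089) → (115.312,31.089) → (109.600,26.939) → (107.418,20.224) → (109.600,13.509) → (115.312,9.359) → (122.372,9.359) → (128.084,13.509) → (130.266,20.224). Closed: final G1 returns to the first vertex.

**Shape 3** — `<polygon>` regular polygon, stroke `#ff00ff` → engrave (S260, F3270). Machine vertices: (61.520,59.925) → (54.168,49.965) → (41.926,48.121) → (31.966,55.473) → (30.122,67.715) → (37.474,77.675) → (49.716,79.519) → (59.676,72.167) → (61.520,59.925). Closed: final G1 returns to the first vertex.

**Shape 4** — `<path>` cubic bezier, stroke `#ff00ff` → engrave (S260, F3270). Control points (SVG): P0=(132.560,21.151), P1=(118.560,24.917), P2=(118.786,87.040), P3=(117.977,75.134); sampled at t=k/5. Machine vertices: (132.560,67.639) → (125.745,59.436) → (121.612,43.581) → (119.428,26.430) → (118.460,14.337) → (117.977,13.656). Open path.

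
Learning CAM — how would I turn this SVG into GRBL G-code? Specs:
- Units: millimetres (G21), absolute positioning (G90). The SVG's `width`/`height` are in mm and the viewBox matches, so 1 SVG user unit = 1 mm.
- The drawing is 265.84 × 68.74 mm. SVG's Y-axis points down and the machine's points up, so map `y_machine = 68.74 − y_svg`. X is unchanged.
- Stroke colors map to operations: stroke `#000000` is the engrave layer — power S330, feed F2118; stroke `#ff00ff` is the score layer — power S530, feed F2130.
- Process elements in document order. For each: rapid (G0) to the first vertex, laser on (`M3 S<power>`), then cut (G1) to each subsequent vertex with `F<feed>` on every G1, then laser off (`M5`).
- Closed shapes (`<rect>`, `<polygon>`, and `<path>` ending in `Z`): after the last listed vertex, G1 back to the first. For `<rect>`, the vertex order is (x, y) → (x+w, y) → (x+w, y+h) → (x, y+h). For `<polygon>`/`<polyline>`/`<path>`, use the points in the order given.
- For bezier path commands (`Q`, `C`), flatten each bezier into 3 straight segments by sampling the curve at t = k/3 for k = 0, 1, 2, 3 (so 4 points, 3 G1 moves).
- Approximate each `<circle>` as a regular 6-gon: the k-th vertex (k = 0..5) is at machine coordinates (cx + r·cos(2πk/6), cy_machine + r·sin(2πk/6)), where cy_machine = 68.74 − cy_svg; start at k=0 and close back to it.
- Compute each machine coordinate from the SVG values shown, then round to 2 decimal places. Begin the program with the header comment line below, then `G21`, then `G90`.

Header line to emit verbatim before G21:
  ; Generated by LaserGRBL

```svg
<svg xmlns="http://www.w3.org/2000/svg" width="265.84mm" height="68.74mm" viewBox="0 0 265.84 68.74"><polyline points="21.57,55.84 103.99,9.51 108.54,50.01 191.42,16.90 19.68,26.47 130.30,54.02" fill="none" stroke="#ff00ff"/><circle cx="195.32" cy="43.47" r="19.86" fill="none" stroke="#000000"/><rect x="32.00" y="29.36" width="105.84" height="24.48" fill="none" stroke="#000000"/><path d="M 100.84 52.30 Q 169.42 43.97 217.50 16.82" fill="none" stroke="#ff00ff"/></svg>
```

1 u = 1 mm; y_m = 68.74 − y.

[1] `<polyline>` open polyline, #ff00ff→score S530 F2130: (21.57,12.90) → (103.99,59.23) → (108.54,18.73) → (191.42,51.84) → (19.68,42.27) → (130.30,14.72)

[2] `<circle>` circle, #000000→engrave S330 F2118: (215.18,25.27) → (205.25,42.47) → (185.39,42.47) → (175.46,25.27) → (185.39,8.07) → (205.25,8.07) → (215.18,25.27) (closed)

[3] `<rect>` rectangle, #000000→engrave S330 F2118: (32.00,39.38) → (137.84,39.38) → (137.84,14.90) → (32.00,14.90) → (32.00,39.38) (closed)

[4] `<path>` quadratic bezier, #ff00ff→score S530 F2130: (100.84,16.44) → (144.28,24.08) → (183.17,35.91) → (217.50,51.92)

; Generated by LaserGRBL
G21
G90
G0 X21.57 Y12.90
M3 S530
G1 X103.99 Y59.23 F2130
G1 X108.54 Y18.73 F2130
G1 X191.42 Y51.84 F2130
G1 X19.68 Y42.27 F2130
G1 X130.30 Y14.72 F2130
M5
G0 X215.18 Y25.27
M3 S330
G1 X205.25 Y42.47 F2118
G1 X185.39 Y42.47 F2118
G1 X175.46 Y25.27 F2118
G1 X185.39 Y8.07 F2118
G1 X205.25 Y8.07 F2118
G1 X215.18 Y25.27 F2118
M5
G0 X32.00 Y39.38
M3 S330
G1 X137.84 Y39.38 F2118
G1 X137.84 Y14.90 F2118
G1 X32.00 Y14.90 F2118
G1 X32.00 Y39.38 F2118
M5
G0 X100.84 Y16.44
M3 S530
G1 X144.28 Y24.08 F2130
G1 X183.17 Y35.91 F2130
G1 X217.50 Y51.92 F2130
M5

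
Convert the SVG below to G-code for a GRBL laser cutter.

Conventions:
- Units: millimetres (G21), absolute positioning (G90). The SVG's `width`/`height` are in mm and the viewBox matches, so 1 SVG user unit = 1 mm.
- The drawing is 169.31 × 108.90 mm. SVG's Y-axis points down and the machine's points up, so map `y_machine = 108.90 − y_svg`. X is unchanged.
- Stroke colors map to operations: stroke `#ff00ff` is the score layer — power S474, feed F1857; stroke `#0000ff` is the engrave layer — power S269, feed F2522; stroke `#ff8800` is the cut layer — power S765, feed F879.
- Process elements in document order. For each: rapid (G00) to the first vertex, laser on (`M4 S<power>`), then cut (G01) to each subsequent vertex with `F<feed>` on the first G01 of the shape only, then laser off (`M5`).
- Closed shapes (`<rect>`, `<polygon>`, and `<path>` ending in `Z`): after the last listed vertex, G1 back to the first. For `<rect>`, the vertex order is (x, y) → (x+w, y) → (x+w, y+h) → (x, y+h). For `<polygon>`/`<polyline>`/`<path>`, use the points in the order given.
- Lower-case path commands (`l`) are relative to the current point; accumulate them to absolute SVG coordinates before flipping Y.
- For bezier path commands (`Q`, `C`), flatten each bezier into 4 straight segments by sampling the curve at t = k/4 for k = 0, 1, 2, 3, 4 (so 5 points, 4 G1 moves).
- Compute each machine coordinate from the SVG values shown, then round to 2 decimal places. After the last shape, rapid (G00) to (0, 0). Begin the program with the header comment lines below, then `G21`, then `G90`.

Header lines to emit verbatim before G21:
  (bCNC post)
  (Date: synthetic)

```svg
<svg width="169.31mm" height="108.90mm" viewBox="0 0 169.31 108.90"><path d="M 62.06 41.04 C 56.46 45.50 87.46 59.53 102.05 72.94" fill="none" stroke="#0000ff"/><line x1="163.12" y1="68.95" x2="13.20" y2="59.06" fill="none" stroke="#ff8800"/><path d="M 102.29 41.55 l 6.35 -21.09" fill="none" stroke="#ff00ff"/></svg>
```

(bCNC post)
(Date: synthetic)
G21
G90
G00 X62.06 Y67.86
M4 S269
G01 X63.89 Y62.88 F2522
G01 X74.48 Y55.27
G01 X88.86 Y45.97
G01 X102.05 Y35.96
M5
G00 X163.12 Y39.95
M4 S765
G01 X13.20 Y49.84 F879
M5
G00 X102.29 Y67.35
M4 S474
G01 X108.64 Y88.44 F1857
M5
G00 X0.00 Y0.00

Since the viewBox matches the mm dimensions, user units are millimetres directly. The only transform is the Y-flip y_m = 108.90 − y_svg.

Shape 1 is a cubic bezier drawn with `<path>`. Its stroke #0000ff means engrave at S269, F2522. After flipping Y the toolpath is (62.06,67.86) → (63.89,62.88) → (74.48,55.27) → (88.86,45.97) → (102.05,35.96).

Shape 2 is a line segment drawn with `<line>`. Its stroke #ff8800 means cut at S765, F879. After flipping Y the toolpath is (163.12,39.95) → (13.20,49.84).

Shape 3 is a line segment drawn with `<path>`. Its stroke #ff00ff means score at S474, F1857. After flipping Y the toolpath is (102.29,67.35) → (108.64,88.44).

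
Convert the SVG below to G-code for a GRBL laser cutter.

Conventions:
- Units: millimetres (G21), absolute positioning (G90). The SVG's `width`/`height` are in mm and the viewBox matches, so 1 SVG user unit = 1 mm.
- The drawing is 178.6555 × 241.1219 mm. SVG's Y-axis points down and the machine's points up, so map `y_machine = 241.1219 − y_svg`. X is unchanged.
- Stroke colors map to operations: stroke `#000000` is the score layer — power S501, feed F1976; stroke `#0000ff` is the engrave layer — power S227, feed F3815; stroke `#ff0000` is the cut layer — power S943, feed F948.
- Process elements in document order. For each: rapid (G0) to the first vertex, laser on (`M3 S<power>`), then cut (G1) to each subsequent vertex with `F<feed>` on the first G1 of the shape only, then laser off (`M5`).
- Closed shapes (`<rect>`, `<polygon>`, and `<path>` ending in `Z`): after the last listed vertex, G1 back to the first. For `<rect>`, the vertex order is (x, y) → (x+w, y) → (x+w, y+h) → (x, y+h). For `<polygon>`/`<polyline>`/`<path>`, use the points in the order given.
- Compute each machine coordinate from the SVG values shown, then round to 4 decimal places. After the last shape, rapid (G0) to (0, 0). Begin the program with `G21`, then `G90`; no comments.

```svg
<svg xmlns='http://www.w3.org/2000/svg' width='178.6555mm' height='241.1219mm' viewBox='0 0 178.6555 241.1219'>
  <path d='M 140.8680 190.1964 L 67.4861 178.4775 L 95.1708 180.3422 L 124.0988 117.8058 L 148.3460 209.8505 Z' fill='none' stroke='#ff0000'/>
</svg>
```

Since the viewBox matches the mm dimensions, user units are millimetres directly. The only transform is the Y-flip y_m = 241.1219 − y_svg.

Shape 1 is a closed polygon drawn with `<path>`. Its stroke #ff0000 means cut at S943, F948. After flipping Y the toolpath is (140.8680,50.9255) → (67.4861,62.6444) → (95.1708,60.7797) → (124.0988,123.3161) → (148.3460,31.2714) → (140.8680,50.9255), returning to the start.

G21
G90
G0 X140.8680 Y50.9255
M3 S943
G1 X67.4861 Y62.6444 F948
G1 X95.1708 Y60.7797
G1 X124.0988 Y123.3161
G1 X148.3460 Y31.2714
G1 X140.8680 Y50.9255
M5
G0 X0.0000 Y0.0000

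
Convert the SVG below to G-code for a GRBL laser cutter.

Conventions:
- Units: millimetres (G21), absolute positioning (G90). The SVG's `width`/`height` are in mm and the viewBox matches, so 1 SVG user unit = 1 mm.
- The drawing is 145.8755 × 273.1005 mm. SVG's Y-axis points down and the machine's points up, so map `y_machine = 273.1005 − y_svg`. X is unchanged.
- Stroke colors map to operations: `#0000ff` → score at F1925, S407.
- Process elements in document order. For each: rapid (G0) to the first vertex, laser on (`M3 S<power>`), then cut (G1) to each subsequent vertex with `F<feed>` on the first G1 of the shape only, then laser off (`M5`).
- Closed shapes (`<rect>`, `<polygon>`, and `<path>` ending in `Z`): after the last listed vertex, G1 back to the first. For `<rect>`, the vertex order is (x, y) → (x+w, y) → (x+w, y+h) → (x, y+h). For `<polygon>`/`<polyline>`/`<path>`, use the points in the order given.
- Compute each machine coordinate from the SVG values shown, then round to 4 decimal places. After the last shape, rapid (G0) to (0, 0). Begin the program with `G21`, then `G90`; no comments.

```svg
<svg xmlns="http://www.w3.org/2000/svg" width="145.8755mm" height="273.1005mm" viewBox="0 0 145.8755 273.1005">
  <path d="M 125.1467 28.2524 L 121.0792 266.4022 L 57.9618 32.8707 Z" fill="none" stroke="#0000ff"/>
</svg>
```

Since the viewBox matches the mm dimensions, user units are millimetres directly. The only transform is the Y-flip y_m = 273.1005 − y_svg.

Shape 1 is a closed polygon drawn with `<path>`. Its stroke #0000ff means score at S407, F1925. After flipping Y the toolpath is (125.1467,244.8481) → (121.0792,6.6983) → (57.9618,240.2298) → (125.1467,244.8481), returning to the start.

G21
G90
G0 X125.1467 Y244.8481
M3 S407
G1 X121.0792 Y6.6983 F1925
G1 X57.9618 Y240.2298
G1 X125.1467 Y244.8481
M5
G0 X0.0000 Y0.0000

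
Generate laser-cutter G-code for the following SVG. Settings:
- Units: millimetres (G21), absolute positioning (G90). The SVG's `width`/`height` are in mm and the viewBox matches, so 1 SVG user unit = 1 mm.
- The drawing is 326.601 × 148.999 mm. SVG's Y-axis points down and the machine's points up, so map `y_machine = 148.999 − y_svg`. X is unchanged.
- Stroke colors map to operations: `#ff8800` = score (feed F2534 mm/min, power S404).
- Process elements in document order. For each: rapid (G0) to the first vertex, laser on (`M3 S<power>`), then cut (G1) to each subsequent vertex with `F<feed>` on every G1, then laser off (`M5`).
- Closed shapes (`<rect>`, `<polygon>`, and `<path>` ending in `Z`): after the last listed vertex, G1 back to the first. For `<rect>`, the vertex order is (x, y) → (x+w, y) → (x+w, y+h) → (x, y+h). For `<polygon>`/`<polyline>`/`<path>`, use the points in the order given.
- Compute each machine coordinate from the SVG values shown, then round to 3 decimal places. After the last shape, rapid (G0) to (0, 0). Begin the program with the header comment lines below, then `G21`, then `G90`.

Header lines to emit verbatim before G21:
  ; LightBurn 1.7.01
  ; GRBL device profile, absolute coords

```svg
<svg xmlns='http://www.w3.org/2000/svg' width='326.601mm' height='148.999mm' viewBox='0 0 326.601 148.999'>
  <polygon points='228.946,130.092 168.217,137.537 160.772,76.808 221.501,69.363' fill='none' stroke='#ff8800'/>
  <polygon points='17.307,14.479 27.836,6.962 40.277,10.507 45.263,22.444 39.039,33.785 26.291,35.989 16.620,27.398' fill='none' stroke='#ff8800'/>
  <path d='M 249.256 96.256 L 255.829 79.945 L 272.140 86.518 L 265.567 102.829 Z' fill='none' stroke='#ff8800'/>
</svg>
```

viewBox `0 0 326.601 148.999` with mm width/height → 1 unit = 1 mm. Flip: y_m = 148.999 − y_svg.

**Shape 1** — `<polygon>` regular polygon, stroke `#ff8800` → score (S404, F2534). Machine vertices: (228.946,18.907) → (168.217,11.462) → (160.772,72.191) → (221.501,79.636) → (228.946,18.907). Closed: final G1 returns to the first vertex.

**Shape 2** — `<polygon>` regular polygon, stroke `#ff8800` → score (S404, F2534). Machine vertices: (17.307,134.520) → (27.836,142.037) → (40.277,138.492) → (45.263,126.555) → (39.039,115.214) → (26.291,113.010) → (16.620,121.601) → (17.307,134.520). Closed: final G1 returns to the first vertex.

**Shape 3** — `<path>` regular polygon, stroke `#ff8800` → score (S404, F2534). Machine vertices: (249.256,52.743) → (255.829,69.054) → (272.140,62.481) → (265.567,46.170) → (249.256,52.743). Closed: final G1 returns to the first vertex.

; LightBurn 1.7.01
; GRBL device profile, absolute coords
G21
G90
G0 X228.946 Y18.907
M3 S404
G1 X168.217 Y11.462 F2534
G1 X160.772 Y72.191 F2534
G1 X221.501 Y79.636 F2534
G1 X228.946 Y18.907 F2534
M5
G0 X17.307 Y134.520
M3 S404
G1 X27.836 Y142.037 F2534
G1 X40.277 Y138.492 F2534
G1 X45.263 Y126.555 F2534
G1 X39.039 Y115.214 F2534
G1 X26.291 Y113.010 F2534
G1 X16.620 Y121.601 F2534
G1 X17.307 Y134.520 F2534
M5
G0 X249.256 Y52.743
M3 S404
G1 X255.829 Y69.054 F2534
G1 X272.140 Y62.481 F2534
G1 X265.567 Y46.170 F2534
G1 X249.256 Y52.743 F2534
M5
G0 X0.000 Y0.000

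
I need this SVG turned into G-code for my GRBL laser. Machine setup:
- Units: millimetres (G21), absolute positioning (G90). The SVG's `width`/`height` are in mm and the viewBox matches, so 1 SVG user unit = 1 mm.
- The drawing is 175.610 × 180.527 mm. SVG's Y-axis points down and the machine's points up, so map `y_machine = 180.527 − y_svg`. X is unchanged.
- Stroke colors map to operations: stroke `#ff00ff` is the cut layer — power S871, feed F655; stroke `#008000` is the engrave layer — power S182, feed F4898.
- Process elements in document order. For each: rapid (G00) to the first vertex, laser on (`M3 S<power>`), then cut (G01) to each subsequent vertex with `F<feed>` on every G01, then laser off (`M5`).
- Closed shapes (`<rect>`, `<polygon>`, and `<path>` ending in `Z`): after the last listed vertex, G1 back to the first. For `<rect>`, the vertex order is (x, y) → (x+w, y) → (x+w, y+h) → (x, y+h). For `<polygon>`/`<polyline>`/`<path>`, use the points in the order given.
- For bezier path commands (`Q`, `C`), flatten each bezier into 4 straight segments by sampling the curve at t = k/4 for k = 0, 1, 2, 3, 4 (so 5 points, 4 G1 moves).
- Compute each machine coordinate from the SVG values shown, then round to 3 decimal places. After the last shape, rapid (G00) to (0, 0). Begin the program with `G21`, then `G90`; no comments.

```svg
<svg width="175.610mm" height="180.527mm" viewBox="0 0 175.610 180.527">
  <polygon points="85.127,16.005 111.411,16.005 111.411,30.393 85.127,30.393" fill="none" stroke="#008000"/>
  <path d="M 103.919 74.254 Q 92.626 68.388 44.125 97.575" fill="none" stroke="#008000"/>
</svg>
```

viewBox `0 0 175.610 180.527` with mm width/height → 1 unit = 1 mm. Flip: y_m = 180.527 − y_svg.

**Shape 1** — `<polygon>` rectangle, stroke `#008000` → engrave (S182, F4898). Machine vertices: (85.127,164.522) → (111.411,164.522) → (111.411,150.134) → (85.127,150.134) → (85.127,164.522). Closed: final G1 returns to the first vertex.

**Shape 2** — `<path>` quadratic bezier, stroke `#008000` → engrave (S182, F4898). Control points (SVG): P0=(103.919,74.254), P1=(92.626,68.388), P2=(44.125,97.575); sampled at t=k/4. Machine vertices: (103.919,106.273) → (95.947,107.015) → (83.324,103.376) → (66.050,95.355) → (44.125,82.952). Open path.

G21
G90
G00 X85.127 Y164.522
M3 S182
G01 X111.411 Y164.522 F4898
G01 X111.411 Y150.134 F4898
G01 X85.127 Y150.134 F4898
G01 X85.127 Y164.522 F4898
M5
G00 X103.919 Y106.273
M3 S182
G01 X95.947 Y107.015 F4898
G01 X83.324 Y103.376 F4898
G01 X66.050 Y95.355 F4898
G01 X44.125 Y82.952 F4898
M5
G00 X0.000 Y0.000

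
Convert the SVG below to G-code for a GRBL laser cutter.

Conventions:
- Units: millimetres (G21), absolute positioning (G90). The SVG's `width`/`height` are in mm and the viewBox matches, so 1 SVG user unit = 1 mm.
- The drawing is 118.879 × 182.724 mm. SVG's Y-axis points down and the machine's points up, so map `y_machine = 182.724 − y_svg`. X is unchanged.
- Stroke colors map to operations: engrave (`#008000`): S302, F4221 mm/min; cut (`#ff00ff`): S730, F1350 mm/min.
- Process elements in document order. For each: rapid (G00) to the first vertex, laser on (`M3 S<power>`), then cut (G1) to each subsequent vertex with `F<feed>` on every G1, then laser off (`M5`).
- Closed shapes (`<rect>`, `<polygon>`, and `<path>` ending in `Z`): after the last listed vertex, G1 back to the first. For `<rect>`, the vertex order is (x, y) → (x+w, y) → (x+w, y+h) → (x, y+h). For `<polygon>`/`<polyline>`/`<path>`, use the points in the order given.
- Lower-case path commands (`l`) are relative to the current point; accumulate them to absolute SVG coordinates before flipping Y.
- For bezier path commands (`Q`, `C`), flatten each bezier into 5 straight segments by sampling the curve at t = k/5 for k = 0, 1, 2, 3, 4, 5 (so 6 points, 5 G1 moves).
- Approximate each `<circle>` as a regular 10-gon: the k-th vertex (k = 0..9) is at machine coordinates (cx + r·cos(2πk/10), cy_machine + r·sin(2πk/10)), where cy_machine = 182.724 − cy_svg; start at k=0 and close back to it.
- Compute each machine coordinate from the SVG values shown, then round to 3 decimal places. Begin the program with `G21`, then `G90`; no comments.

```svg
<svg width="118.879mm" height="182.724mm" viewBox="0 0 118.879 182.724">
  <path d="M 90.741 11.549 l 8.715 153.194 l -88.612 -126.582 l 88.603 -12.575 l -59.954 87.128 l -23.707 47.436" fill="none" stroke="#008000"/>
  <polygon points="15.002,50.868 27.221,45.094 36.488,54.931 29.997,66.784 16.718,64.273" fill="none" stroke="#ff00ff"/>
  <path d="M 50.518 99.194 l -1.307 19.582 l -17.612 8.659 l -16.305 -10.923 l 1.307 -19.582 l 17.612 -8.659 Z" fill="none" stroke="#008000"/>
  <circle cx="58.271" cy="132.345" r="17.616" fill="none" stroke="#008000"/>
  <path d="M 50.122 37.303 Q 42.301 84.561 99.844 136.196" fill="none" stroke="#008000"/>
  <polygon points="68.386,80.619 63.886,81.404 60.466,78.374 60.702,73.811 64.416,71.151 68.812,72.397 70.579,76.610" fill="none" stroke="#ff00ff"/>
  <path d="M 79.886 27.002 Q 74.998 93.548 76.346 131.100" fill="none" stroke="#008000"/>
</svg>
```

viewBox `0 0 118.879 182.724` with mm width/height → 1 unit = 1 mm. Flip: y_m = 182.724 − y_svg.

**Shape 1** — `<path>` open polyline, stroke `#008000` → engrave (S302, F4221). Machine vertices: (90.741,171.175) → (99.456,17.981) → (10.844,144.563) → (99.447,157.138) → (39.493,70.010) → (15.786,22.574). Open path.

**Shape 2** — `<polygon>` regular polygon, stroke `#ff00ff` → cut (S730, F1350). Machine vertices: (15.002,131.856) → (27.221,137.630) → (36.488,127.793) → (29.997,115.940) → (16.718,118.451) → (15.002,131.856). Closed: final G1 returns to the first vertex.

**Shape 3** — `<path>` regular polygon, stroke `#008000` → engrave (S302, F4221). Machine vertices: (50.518,83.530) → (49.211,63.948) → (31.599,55.289) → (15.294,66.212) → (16.601,85.794) → (34.213,94.453) → (50.518,83.530). Closed: final G1 returns to the first vertex.

**Shape 4** — `<circle>` circle, stroke `#008000` → engrave (S302, F4221). Machine vertices: (75.887,50.379) → (72.523,60.733) → (63.715,67.133) → (52.827,67.133) → (44.019,60.733) → (40.655,50.379) → (44.019,40.025) → (52.827,33.625) → (63.715,33.625) → (72.523,40.025) → (75.887,50.379). Closed: final G1 returns to the first vertex.

**Shape 5** — `<path>` quadratic bezier, stroke `#008000` → engrave (S302, F4221). Control points (SVG): P0=(50.122,37.303), P1=(42.301,84.561), P2=(99.844,136.196); sampled at t=k/5. Machine vertices: (50.122,145.421) → (49.608,126.343) → (54.323,106.914) → (64.268,87.136) → (79.441,67.007) → (99.844,46.528). Open path.

**Shape 6** — `<polygon>` regular polygon, stroke `#ff00ff` → cut (S730, F1350). Machine vertices: (68.386,102.105) → (63.886,101.320) → (60.466,104.350) → (60.702,108.913) → (64.416,111.573) → (68.812,110.327) → (70.579,106.114) → (68.386,102.105). Closed: final G1 returns to the first vertex.

**Shape 7** — `<path>` quadratic bezier, stroke `#008000` → engrave (S302, F4221). Control points (SVG): P0=(79.886,27.002), P1=(74.998,93.548), P2=(76.346,131.100); sampled at t=k/5. Machine vertices: (79.886,155.722) → (78.180,130.263) → (76.973,107.124) → (76.265,86.305) → (76.056,67.805) → (76.346,51.624). Open path.

G21
G90
G00 X90.741 Y171.175
M3 S302
G1 X99.456 Y17.981 F4221
G1 X10.844 Y144.563 F4221
G1 X99.447 Y157.138 F4221
G1 X39.493 Y70.010 F4221
G1 X15.786 Y22.574 F4221
M5
G00 X15.002 Y131.856
M3 S730
G1 X27.221 Y137.630 F1350
G1 X36.488 Y127.793 F1350
G1 X29.997 Y115.940 F1350
G1 X16.718 Y118.451 F1350
G1 X15.002 Y131.856 F1350
M5
G00 X50.518 Y83.530
M3 S302
G1 X49.211 Y63.948 F4221
G1 X31.599 Y55.289 F4221
G1 X15.294 Y66.212 F4221
G1 X16.601 Y85.794 F4221
G1 X34.213 Y94.453 F4221
G1 X50.518 Y83.530 F4221
M5
G00 X75.887 Y50.379
M3 S302
G1 X72.523 Y60.733 F4221
G1 X63.715 Y67.133 F4221
G1 X52.827 Y67.133 F4221
G1 X44.019 Y60.733 F4221
G1 X40.655 Y50.379 F4221
G1 X44.019 Y40.025 F4221
G1 X52.827 Y33.625 F4221
G1 X63.715 Y33.625 F4221
G1 X72.523 Y40.025 F4221
G1 X75.887 Y50.379 F4221
M5
G00 X50.122 Y145.421
M3 S302
G1 X49.608 Y126.343 F4221
G1 X54.323 Y106.914 F4221
G1 X64.268 Y87.136 F4221
G1 X79.441 Y67.007 F4221
G1 X99.844 Y46.528 F4221
M5
G00 X68.386 Y102.105
M3 S730
G1 X63.886 Y101.320 F1350
G1 X60.466 Y104.350 F1350
G1 X60.702 Y108.913 F1350
G1 X64.416 Y111.573 F1350
G1 X68.812 Y110.327 F1350
G1 X70.579 Y106.114 F1350
G1 X68.386 Y102.105 F1350
M5
G00 X79.886 Y155.722
M3 S302
G1 X78.180 Y130.263 F4221
G1 X76.973 Y107.124 F4221
G1 X76.265 Y86.305 F4221
G1 X76.056 Y67.805 F4221
G1 X76.346 Y51.624 F4221
M5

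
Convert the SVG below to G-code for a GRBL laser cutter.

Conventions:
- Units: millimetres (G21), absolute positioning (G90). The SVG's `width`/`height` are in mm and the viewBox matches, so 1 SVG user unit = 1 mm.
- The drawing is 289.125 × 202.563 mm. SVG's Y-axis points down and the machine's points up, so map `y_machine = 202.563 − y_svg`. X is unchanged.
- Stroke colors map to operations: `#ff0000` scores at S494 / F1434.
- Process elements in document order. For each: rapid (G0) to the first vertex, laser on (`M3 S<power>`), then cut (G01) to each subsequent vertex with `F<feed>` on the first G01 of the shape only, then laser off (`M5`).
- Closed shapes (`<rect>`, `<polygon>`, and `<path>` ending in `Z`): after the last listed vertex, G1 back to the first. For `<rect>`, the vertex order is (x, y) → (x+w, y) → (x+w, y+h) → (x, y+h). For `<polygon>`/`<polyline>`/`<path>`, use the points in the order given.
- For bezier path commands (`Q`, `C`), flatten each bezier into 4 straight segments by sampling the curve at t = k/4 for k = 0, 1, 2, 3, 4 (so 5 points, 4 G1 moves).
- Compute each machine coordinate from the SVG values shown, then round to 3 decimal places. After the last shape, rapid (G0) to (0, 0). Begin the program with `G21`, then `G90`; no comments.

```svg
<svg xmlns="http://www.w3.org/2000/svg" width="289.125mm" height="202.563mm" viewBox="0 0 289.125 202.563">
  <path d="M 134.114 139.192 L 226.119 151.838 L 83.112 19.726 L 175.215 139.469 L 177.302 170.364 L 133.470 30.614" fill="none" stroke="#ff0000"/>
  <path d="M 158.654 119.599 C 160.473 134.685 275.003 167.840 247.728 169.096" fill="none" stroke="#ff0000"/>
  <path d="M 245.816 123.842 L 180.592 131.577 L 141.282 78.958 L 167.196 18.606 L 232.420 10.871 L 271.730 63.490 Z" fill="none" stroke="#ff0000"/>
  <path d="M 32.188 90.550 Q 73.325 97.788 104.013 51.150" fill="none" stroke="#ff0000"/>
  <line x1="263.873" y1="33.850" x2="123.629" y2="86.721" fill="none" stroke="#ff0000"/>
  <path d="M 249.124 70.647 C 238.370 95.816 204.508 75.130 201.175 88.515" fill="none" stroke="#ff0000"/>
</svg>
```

viewBox `0 0 289.125 202.563` with mm width/height → 1 unit = 1 mm. Flip: y_m = 202.563 − y_svg.

**Shape 1** — `<path>` open polyline, stroke `#ff0000` → score (S494, F1434). Machine vertices: (134.114,63.371) → (226.119,50.725) → (83.112,182.837) → (175.215,63.094) → (177.302,32.199) → (133.470,171.949). Open path.

**Shape 2** — `<path>` cubic bezier, stroke `#ff0000` → score (S494, F1434). Control points (SVG): P0=(158.654,119.599), P1=(160.473,134.685), P2=(275.003,167.840), P3=(247.728,169.096); sampled at t=k/4. Machine vertices: (158.654,82.964) → (177.175,69.042) → (214.101,53.029) → (245.573,39.609) → (247.728,33.467). Open path.

**Shape 3** — `<path>` regular polygon, stroke `#ff0000` → score (S494, F1434). Machine vertices: (245.816,78.721) → (180.592,70.986) → (141.282,123.605) → (167.196,183.957) → (232.420,191.692) → (271.730,139.073) → (245.816,78.721). Closed: final G1 returns to the first vertex.

**Shape 4** — `<path>` quadratic bezier, stroke `#ff0000` → score (S494, F1434). Control points (SVG): P0=(32.188,90.550), P1=(73.325,97.788), P2=(104.013,51.150); sampled at t=k/4. Machine vertices: (32.188,112.013) → (52.103,111.761) → (70.713,118.244) → (88.016,131.461) → (104.013,151.413). Open path.

**Shape 5** — `<line>` line segment, stroke `#ff0000` → score (S494, F1434). Machine vertices: (263.873,168.713) → (123.629,115.842). Open path.

**Shape 6** — `<path>` cubic bezier, stroke `#ff0000` → score (S494, F1434). Control points (SVG): P0=(249.124,70.647), P1=(238.370,95.816), P2=(204.508,75.130), P3=(201.175,88.515); sampled at t=k/4. Machine vertices: (249.124,131.916) → (237.564,120.388) → (222.367,118.563) → (208.561,118.947) → (201.175,114.048). Open path.

G21
G90
G0 X134.114 Y63.371
M3 S494
G01 X226.119 Y50.725 F1434
G01 X83.112 Y182.837
G01 X175.215 Y63.094
G01 X177.302 Y32.199
G01 X133.470 Y171.949
M5
G0 X158.654 Y82.964
M3 S494
G01 X177.175 Y69.042 F1434
G01 X214.101 Y53.029
G01 X245.573 Y39.609
G01 X247.728 Y33.467
M5
G0 X245.816 Y78.721
M3 S494
G01 X180.592 Y70.986 F1434
G01 X141.282 Y123.605
G01 X167.196 Y183.957
G01 X232.420 Y191.692
G01 X271.730 Y139.073
G01 X245.816 Y78.721
M5
G0 X32.188 Y112.013
M3 S494
G01 X52.103 Y111.761 F1434
G01 X70.713 Y118.244
G01 X88.016 Y131.461
G01 X104.013 Y151.413
M5
G0 X263.873 Y168.713
M3 S494
G01 X123.629 Y115.842 F1434
M5
G0 X249.124 Y131.916
M3 S494
G01 X237.564 Y120.388 F1434
G01 X222.367 Y118.563
G01 X208.561 Y118.947
G01 X201.175 Y114.048
M5
G0 X0.000 Y0.000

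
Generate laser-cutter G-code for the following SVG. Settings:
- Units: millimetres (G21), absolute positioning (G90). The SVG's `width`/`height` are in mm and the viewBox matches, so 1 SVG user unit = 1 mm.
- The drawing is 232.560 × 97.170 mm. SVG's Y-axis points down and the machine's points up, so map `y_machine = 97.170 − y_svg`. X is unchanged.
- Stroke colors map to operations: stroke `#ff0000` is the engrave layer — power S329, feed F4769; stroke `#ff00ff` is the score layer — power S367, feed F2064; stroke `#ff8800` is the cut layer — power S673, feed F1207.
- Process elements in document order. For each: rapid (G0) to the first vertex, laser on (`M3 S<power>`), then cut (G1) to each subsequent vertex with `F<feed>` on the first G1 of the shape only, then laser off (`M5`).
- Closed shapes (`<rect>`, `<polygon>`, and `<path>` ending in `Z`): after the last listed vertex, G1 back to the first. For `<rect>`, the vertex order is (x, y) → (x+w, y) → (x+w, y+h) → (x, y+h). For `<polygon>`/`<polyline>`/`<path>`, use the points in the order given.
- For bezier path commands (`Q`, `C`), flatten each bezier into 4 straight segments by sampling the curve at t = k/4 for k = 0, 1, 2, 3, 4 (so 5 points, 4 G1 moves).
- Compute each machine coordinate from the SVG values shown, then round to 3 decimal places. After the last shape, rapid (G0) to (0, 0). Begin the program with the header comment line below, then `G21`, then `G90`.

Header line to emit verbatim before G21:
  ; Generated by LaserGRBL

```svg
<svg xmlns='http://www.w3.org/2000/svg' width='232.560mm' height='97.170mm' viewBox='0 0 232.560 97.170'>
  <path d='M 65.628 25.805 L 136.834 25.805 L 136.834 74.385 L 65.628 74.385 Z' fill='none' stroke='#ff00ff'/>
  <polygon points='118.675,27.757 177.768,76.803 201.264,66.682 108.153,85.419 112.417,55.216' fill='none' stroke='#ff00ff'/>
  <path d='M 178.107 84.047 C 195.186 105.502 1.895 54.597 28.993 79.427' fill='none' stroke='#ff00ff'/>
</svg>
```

; Generated by LaserGRBL
G21
G90
G0 X65.628 Y71.365
M3 S367
G1 X136.834 Y71.365 F2064
G1 X136.834 Y22.785
G1 X65.628 Y22.785
G1 X65.628 Y71.365
M5
G0 X118.675 Y69.413
M3 S367
G1 X177.768 Y20.367 F2064
G1 X201.264 Y30.488
G1 X108.153 Y11.751
G1 X112.417 Y41.954
G1 X118.675 Y69.413
M5
G0 X178.107 Y13.123
M3 S367
G1 X158.202 Y8.285 F2064
G1 X99.793 Y16.699
G1 X43.262 Y24.479
G1 X28.993 Y17.743
M5
G0 X0.000 Y0.000

1 u = 1 mm; y_m = 97.170 − y.

[1] `<path>` rectangle, #ff00ff→score S367 F2064: (65.628,71.365) → (136.834,71.365) → (136.834,22.785) → (65.628,22.785) → (65.628,71.365) (closed)

[2] `<polygon>` closed polygon, #ff00ff→score S367 F2064: (118.675,69.413) → (177.768,20.367) → (201.264,30.488) → (108.153,11.751) → (112.417,41.954) → (118.675,69.413) (closed)

[3] `<path>` cubic bezier, #ff00ff→score S367 F2064: (178.107,13.123) → (158.202,8.285) → (99.793,16.699) → (43.262,24.479) → (28.993,17.743)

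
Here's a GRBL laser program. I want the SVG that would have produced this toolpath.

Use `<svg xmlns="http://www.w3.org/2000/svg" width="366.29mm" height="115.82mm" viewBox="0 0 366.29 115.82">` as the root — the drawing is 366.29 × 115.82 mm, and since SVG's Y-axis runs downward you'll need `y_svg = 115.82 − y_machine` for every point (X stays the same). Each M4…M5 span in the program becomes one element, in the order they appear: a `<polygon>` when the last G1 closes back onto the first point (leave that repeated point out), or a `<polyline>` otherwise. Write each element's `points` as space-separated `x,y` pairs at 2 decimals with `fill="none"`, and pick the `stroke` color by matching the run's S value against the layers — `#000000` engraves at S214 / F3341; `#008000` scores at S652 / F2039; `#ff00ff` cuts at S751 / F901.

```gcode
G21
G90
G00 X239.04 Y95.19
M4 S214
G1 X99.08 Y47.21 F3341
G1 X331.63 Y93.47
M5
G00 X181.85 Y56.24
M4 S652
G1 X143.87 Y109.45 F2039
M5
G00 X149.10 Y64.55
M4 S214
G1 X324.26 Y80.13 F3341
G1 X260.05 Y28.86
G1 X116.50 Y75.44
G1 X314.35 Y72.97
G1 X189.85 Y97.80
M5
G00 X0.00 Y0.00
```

<svg xmlns="http://www.w3.org/2000/svg" width="366.29mm" height="115.82mm" viewBox="0 0 366.29 115.82">
  <polyline points="239.04,20.63 99.08,68.61 331.63,22.35" fill="none" stroke="#000000"/>
  <polyline points="181.85,59.58 143.87,6.37" fill="none" stroke="#008000"/>
  <polyline points="149.10,51.27 324.26,35.69 260.05,86.96 116.50,40.38 314.35,42.85 189.85,18.02" fill="none" stroke="#000000"/>
</svg>

Machine Y-up, SVG Y-down with viewBox height 115.82, so y_svg = 115.82 − y_machine; X carries over.

Run 1: power S214 maps to stroke `#000000` (engrave). The run is open, so emit a `<polyline>` with points (Y-flipped): 239.04,20.63 99.08,68.61 331.63,22.35.

Run 2: power S652 maps to stroke `#008000` (score). The run is open, so emit a `<polyline>` with points (Y-flipped): 181.85,59.58 143.87,6.37.

Run 3: the run's S214 means `#000000` (engrave). The run is open, so emit a `<polyline>` with points (Y-flipped): 149.10,51.27 324.26,35.69 260.05,86.96 116.50,40.38 314.35,42.85 189.85,18.02.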